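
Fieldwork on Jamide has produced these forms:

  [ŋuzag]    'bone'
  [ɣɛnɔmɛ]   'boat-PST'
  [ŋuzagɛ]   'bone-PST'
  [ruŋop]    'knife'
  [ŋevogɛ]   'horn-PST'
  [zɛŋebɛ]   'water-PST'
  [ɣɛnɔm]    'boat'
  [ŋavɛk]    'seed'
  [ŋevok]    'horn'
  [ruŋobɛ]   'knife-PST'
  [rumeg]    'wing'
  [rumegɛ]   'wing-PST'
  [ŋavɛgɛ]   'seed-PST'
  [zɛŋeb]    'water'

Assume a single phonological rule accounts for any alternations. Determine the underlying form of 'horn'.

/ŋevok/

The stem for 'horn' ends in [g] in [ŋevogɛ] but [k] in [ŋevok].
Compare 'wing', with invariant [g] in [rumegɛ] and [rumeg]: an analysis with underlying /g/ and a rule producing [k] in isolation would wrongly predict alternation here too.
Therefore /k/ is basic and [g] is derived by intervocalic voicing (voiceless stops become voiced between vowels).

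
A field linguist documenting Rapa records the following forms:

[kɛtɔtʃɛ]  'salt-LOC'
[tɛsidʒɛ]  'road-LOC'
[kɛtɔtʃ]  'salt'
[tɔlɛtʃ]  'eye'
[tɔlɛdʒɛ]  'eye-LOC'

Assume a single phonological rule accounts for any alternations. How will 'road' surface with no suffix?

The stem for 'eye' ends in [tʃ] in [tɔlɛtʃ] but [dʒ] in [tɔlɛdʒɛ].
The stem 'salt' ([kɛtɔtʃ], [kɛtɔtʃɛ]) shows [tʃ] unchanged in both environments, so [tʃ] cannot be basic with [dʒ] derived before the LOC suffix.
So /dʒ/ is underlying, and a rule of word-final obstruent devoicing — voiced obstruents become voiceless word-finally — gives [tʃ].
The one attested form of 'road', [tɛsidʒɛ], shows underlying /tɛsidʒ/. Applying the same rule word-finally gives [tɛsitʃ].

[tɛsitʃ]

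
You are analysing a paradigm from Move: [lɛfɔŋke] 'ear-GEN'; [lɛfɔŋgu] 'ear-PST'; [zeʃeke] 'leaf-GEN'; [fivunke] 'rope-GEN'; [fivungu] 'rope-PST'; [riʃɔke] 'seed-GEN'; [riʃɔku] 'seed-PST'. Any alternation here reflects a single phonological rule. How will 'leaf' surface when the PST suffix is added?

[zeʃeku]

The PST morpheme has two allomorphs, [-gu] and [-ku].
By contrast the GEN suffix keeps its initial [k] throughout — that segment must be underlying.
So the underlying form is /-gu/, and voiced stops become voiceless after a vowel.
After 'leaf', which ends in a vowel, the suffix surfaces as [-ku], giving [zeʃeku].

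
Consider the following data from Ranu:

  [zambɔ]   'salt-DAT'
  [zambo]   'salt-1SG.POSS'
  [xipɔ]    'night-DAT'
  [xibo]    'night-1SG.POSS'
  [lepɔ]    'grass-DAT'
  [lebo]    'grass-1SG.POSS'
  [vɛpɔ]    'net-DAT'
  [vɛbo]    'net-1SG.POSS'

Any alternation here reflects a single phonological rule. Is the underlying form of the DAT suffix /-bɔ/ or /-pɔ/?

The DAT suffix surfaces as [-bɔ] and [-pɔ], depending on the final segment of the stem.
By contrast the 1SG.POSS suffix keeps its initial [b] throughout — that segment must be underlying.
The DAT suffix is therefore /-pɔ/ underlyingly, with post-nasal voicing: voiceless stops become voiced after a nasal.

/-pɔ/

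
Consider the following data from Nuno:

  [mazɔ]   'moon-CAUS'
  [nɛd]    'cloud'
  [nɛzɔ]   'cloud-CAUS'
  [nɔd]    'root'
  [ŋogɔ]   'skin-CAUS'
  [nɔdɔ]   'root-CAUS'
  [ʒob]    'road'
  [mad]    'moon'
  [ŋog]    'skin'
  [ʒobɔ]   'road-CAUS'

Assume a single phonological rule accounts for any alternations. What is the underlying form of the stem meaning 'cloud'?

In [nɛd] and [nɛzɔ] the final segment of 'cloud' alternates: [d] ~ [z].
The stem 'root' ([nɔd], [nɔdɔ]) shows [d] unchanged in both environments, so [d] cannot be basic with [z] derived before the CAUS suffix.
Therefore /z/ is basic and [d] is derived by word-final hardening (voiced fricatives become stops word-finally).
The underlying form of 'cloud' is therefore /nɛz/.

/nɛz/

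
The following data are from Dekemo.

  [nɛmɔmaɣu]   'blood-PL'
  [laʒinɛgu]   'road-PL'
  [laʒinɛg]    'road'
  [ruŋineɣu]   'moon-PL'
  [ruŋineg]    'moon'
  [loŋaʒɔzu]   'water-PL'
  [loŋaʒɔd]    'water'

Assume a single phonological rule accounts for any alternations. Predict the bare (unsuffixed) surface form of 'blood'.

[nɛmɔmag]

'moon' shows [ɣ] ~ [g] at the end of the stem ([ruŋineɣu] vs [ruŋineg]).
If /g/ were underlying and a rule turned it into [ɣ] before the PL suffix, 'road' would also alternate; but it has [g] in both [laʒinɛgu] and [laʒinɛg].
The alternation reflects word-final hardening: voiced fricatives become stops word-finally. /ɣ/ is underlying.
The one attested form of 'blood', [nɛmɔmaɣu], shows underlying /nɛmɔmaɣ/. Applying the same rule word-finally gives [nɛmɔmag].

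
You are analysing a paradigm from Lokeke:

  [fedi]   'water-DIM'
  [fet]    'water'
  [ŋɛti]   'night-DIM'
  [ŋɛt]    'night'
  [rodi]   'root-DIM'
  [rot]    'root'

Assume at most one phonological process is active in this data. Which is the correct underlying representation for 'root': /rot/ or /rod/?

/rod/

In [rodi] and [rot] the final segment of 'root' alternates: [d] ~ [t].
Compare 'night', with invariant [t] in [ŋɛti] and [ŋɛt]: an analysis with underlying /t/ and a rule producing [d] before the DIM suffix would wrongly predict alternation here too.
Therefore /d/ is basic and [t] is derived by word-final obstruent devoicing (voiced obstruents become voiceless word-finally).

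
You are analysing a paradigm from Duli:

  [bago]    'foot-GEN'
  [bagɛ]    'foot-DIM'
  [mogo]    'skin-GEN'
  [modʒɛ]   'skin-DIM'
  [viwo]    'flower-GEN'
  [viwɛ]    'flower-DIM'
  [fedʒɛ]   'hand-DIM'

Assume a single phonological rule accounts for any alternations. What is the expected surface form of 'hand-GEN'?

'skin' shows [g] ~ [dʒ] at the end of the stem ([mogo] vs [modʒɛ]).
Compare 'foot', with invariant [g] in [bago] and [bagɛ]: an analysis with underlying /g/ and a rule producing [dʒ] before the DIM suffix would wrongly predict alternation here too.
The alternation reflects depalatalization: palato-alveolar /dʒ/ becomes [g] when no front vowel follows. /dʒ/ is underlying.
The one attested form of 'hand', [fedʒɛ], shows underlying /fedʒ/. Applying the same rule when no front vowel follows gives [fego].

[fego]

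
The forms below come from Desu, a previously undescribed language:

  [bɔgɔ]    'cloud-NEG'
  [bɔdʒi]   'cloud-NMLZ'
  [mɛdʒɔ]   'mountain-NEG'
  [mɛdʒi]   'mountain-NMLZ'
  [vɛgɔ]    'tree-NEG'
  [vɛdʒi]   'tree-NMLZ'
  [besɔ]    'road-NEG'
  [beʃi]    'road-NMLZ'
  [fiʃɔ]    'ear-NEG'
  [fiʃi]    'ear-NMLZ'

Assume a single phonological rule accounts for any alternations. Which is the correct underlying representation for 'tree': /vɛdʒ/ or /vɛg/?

'tree' shows [g] ~ [dʒ] at the end of the stem ([vɛgɔ] vs [vɛdʒi]).
But 'mountain' keeps [dʒ] in both environments ([mɛdʒɔ], [mɛdʒi]), so there is no rule changing /dʒ/ to [g] before the NEG suffix.
The alternation reflects palatalization before a front vowel: /g/ and /s/ become palato-alveolar [dʒ] and [ʃ] before a front vowel. /g/ is underlying.

/vɛg/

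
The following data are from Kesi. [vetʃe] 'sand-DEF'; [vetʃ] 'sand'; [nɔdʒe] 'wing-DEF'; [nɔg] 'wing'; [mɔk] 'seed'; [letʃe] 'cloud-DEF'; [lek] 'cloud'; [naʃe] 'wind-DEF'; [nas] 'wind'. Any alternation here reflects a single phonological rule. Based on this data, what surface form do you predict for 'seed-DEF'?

The stem for 'cloud' ends in [tʃ] in [letʃe] but [k] in [lek].
Compare 'sand', with invariant [tʃ] in [vetʃe] and [vetʃ]: an analysis with underlying /tʃ/ and a rule producing [k] in isolation would wrongly predict alternation here too.
The underlying segment must be /k/; /k/, /g/ and /s/ become palato-alveolar [tʃ], [dʒ] and [ʃ] before a front vowel, yielding [tʃ] there.
The one attested form of 'seed', [mɔk], shows underlying /mɔk/. Applying the same rule before a front vowel gives [mɔtʃe].

[mɔtʃe]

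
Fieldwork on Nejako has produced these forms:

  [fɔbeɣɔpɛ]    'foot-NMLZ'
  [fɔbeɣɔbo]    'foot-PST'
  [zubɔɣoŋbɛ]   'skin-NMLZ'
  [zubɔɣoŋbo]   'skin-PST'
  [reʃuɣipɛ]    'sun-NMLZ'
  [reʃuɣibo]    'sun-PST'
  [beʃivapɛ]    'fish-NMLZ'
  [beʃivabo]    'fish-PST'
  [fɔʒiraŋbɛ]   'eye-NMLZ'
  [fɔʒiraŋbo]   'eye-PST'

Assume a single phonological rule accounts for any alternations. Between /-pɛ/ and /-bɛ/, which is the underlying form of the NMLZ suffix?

The NMLZ suffix surfaces as [-bɛ] and [-pɛ], depending on the final segment of the stem.
The PST suffix, which begins with [b], is invariant after every stem; so [b] is not altered by any rule here.
So the underlying form is /-pɛ/, and voiceless stops become voiced after a nasal.

/-pɛ/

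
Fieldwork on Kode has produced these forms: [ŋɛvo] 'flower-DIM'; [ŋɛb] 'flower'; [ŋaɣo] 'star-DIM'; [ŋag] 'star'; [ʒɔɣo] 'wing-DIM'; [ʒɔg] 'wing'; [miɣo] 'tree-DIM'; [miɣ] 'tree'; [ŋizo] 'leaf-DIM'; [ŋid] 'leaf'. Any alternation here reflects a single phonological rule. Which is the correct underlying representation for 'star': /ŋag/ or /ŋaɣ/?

In [ŋaɣo] and [ŋag] the final segment of 'star' alternates: [ɣ] ~ [g].
If /ɣ/ were underlying and a rule turned it into [g] in isolation, 'tree' would also alternate; but it has [ɣ] in both [miɣo] and [miɣ].
The underlying segment must be /g/; voiced stops become fricatives between vowels, yielding [ɣ] there.

/ŋag/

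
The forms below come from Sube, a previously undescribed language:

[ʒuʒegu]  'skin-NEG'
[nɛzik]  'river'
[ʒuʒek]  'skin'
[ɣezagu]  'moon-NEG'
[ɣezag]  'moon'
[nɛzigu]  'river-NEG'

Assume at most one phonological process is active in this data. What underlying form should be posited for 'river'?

The stem for 'river' ends in [g] in [nɛzigu] but [k] in [nɛzik].
But 'moon' keeps [g] in both environments ([ɣezagu], [ɣezag]), so there is no rule changing /g/ to [k] in isolation.
The underlying segment must be /k/; voiceless stops become voiced between vowels, yielding [g] there.

/nɛzik/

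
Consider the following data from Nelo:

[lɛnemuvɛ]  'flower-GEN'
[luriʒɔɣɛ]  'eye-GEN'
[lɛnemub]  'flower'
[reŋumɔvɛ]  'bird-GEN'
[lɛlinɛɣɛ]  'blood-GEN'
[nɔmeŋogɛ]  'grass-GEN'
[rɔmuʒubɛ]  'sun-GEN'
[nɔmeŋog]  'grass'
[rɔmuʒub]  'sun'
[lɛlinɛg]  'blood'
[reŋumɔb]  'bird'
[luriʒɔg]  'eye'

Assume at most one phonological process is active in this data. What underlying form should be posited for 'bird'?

/reŋumɔv/

The root 'bird' surfaces as [reŋumɔvɛ] and [reŋumɔb], with a stem-final [v] ~ [b] alternation.
Compare 'sun', with invariant [b] in [rɔmuʒubɛ] and [rɔmuʒub]: an analysis with underlying /b/ and a rule producing [v] before the GEN suffix would wrongly predict alternation here too.
The alternation reflects word-final hardening: voiced fricatives become stops word-finally. /v/ is underlying.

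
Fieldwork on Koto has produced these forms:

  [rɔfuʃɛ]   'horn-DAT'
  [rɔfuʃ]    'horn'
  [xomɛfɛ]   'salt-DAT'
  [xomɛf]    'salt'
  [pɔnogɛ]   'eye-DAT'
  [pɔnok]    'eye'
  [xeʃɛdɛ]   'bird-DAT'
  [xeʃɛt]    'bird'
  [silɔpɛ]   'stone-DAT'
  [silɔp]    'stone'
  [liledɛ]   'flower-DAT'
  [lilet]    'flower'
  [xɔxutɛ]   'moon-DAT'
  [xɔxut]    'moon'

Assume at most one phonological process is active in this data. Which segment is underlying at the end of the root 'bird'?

In [xeʃɛdɛ] and [xeʃɛt] the final segment of 'bird' alternates: [d] ~ [t].
If /t/ were underlying and a rule turned it into [d] before the DAT suffix, 'moon' would also alternate; but it has [t] in both [xɔxutɛ] and [xɔxut].
The underlying segment must be /d/; voiced obstruents become voiceless word-finally, yielding [t] there.

/d/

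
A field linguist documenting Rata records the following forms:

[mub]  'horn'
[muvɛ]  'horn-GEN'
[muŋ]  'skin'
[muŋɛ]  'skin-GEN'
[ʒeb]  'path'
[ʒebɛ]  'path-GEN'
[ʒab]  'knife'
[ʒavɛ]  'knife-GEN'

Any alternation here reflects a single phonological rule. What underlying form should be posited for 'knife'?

/ʒav/

'knife' shows [b] ~ [v] at the end of the stem ([ʒab] vs [ʒavɛ]).
Compare 'path', with invariant [b] in [ʒeb] and [ʒebɛ]: an analysis with underlying /b/ and a rule producing [v] before the GEN suffix would wrongly predict alternation here too.
So /v/ is underlying, and a rule of word-final hardening — voiced fricatives become stops word-finally — gives [b].
Hence 'knife' is /ʒav/ underlyingly.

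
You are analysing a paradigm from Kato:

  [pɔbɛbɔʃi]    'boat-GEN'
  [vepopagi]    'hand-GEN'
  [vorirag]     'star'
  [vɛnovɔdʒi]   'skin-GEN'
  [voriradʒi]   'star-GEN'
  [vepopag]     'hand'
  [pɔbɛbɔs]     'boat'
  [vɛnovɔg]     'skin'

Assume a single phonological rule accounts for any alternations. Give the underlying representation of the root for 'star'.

/voriradʒ/

In [voriradʒi] and [vorirag] the final segment of 'star' alternates: [dʒ] ~ [g].
But 'hand' keeps [g] in both environments ([vepopagi], [vepopag]), so there is no rule changing /g/ to [dʒ] before the GEN suffix.
The alternation reflects depalatalization: palato-alveolar /dʒ/ and /ʃ/ become [g] and [s] when no front vowel follows. /dʒ/ is underlying.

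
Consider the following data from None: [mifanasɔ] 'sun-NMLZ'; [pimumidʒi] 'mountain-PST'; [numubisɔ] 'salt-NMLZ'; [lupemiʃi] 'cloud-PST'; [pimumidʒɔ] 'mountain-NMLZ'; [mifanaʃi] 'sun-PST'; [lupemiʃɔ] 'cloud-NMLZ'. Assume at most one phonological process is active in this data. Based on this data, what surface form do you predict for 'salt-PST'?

[numubiʃi]

The stem for 'sun' ends in [ʃ] in [mifanaʃi] but [s] in [mifanasɔ].
But 'cloud' keeps [ʃ] in both environments ([lupemiʃi], [lupemiʃɔ]), so there is no rule changing /ʃ/ to [s] before the NMLZ suffix.
Therefore /s/ is basic and [ʃ] is derived by palatalization before a front vowel (/s/ becomes palato-alveolar [ʃ] before a front vowel).
The one attested form of 'salt', [numubisɔ], shows underlying /numubis/. Applying the same rule before a front vowel gives [numubiʃi].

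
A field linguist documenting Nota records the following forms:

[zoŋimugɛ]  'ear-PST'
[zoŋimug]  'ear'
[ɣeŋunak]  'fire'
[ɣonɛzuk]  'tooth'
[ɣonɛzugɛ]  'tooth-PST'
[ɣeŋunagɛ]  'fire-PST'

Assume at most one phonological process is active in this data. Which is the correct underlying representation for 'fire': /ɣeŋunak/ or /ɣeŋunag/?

/ɣeŋunak/

'fire' shows [g] ~ [k] at the end of the stem ([ɣeŋunagɛ] vs [ɣeŋunak]).
The stem 'ear' ([zoŋimugɛ], [zoŋimug]) shows [g] unchanged in both environments, so [g] cannot be basic with [k] derived in isolation.
So /k/ is underlying, and a rule of intervocalic voicing — voiceless stops become voiced between vowels — gives [g].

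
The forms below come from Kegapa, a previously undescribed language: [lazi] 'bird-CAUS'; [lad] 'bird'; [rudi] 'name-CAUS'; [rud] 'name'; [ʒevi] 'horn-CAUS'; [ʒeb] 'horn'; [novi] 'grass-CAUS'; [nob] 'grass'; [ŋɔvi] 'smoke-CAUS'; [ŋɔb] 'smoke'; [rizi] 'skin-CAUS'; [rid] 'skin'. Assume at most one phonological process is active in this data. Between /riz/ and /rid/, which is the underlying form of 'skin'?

In [rizi] and [rid] the final segment of 'skin' alternates: [z] ~ [d].
Compare 'name', with invariant [d] in [rudi] and [rud]: an analysis with underlying /d/ and a rule producing [z] before the CAUS suffix would wrongly predict alternation here too.
So /z/ is underlying, and a rule of word-final hardening — voiced fricatives become stops word-finally — gives [d].

/riz/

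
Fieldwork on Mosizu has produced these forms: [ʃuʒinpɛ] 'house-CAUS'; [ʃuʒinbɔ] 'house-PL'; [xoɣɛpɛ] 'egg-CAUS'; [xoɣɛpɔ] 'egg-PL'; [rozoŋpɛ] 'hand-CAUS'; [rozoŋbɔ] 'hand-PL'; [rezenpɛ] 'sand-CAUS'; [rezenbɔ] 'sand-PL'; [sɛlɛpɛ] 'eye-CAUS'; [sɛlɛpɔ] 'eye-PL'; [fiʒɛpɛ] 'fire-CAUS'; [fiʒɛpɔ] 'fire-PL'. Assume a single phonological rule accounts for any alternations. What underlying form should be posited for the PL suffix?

The PL suffix surfaces as [-bɔ] and [-pɔ], depending on the final segment of the stem.
The CAUS suffix, which begins with [p], is invariant after every stem; so [p] is not altered by any rule here.
The PL suffix is therefore /-bɔ/ underlyingly, with post-vocalic devoicing: voiced stops become voiceless after a vowel.

/-bɔ/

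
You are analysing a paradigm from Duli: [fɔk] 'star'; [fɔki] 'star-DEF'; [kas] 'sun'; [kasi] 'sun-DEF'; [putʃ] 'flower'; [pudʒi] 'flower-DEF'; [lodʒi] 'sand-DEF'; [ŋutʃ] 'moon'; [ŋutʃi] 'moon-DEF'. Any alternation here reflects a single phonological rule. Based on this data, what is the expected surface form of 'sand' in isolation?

[lotʃ]

In [putʃ] and [pudʒi] the final segment of 'flower' alternates: [tʃ] ~ [dʒ].
Compare 'moon', with invariant [tʃ] in [ŋutʃ] and [ŋutʃi]: an analysis with underlying /tʃ/ and a rule producing [dʒ] before the DEF suffix would wrongly predict alternation here too.
Therefore /dʒ/ is basic and [tʃ] is derived by word-final obstruent devoicing (voiced obstruents become voiceless word-finally).
From [lodʒi] the stem 'sand' is /lodʒ/; word-finally this yields [lotʃ].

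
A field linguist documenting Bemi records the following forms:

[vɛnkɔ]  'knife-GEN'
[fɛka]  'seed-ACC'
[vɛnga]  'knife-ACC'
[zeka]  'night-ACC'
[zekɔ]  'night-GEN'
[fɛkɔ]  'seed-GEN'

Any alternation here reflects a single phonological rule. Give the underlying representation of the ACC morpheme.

/-ga/

The ACC suffix surfaces as [-ga] and [-ka], depending on the final segment of the stem.
By contrast the GEN suffix keeps its initial [k] throughout — that segment must be underlying.
The ACC suffix is therefore /-ga/ underlyingly, with post-vocalic devoicing: voiced stops become voiceless after a vowel.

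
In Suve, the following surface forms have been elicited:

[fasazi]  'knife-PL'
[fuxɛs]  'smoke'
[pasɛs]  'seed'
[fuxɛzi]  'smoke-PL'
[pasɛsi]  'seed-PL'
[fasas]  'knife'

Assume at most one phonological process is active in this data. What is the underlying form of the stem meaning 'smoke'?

The root 'smoke' surfaces as [fuxɛzi] and [fuxɛs], with a stem-final [z] ~ [s] alternation.
But 'seed' keeps [s] in both environments ([pasɛsi], [pasɛs]), so there is no rule changing /s/ to [z] before the PL suffix.
Therefore /z/ is basic and [s] is derived by word-final obstruent devoicing (voiced obstruents become voiceless word-finally).
So 'smoke' = /fuxɛz/.

/fuxɛz/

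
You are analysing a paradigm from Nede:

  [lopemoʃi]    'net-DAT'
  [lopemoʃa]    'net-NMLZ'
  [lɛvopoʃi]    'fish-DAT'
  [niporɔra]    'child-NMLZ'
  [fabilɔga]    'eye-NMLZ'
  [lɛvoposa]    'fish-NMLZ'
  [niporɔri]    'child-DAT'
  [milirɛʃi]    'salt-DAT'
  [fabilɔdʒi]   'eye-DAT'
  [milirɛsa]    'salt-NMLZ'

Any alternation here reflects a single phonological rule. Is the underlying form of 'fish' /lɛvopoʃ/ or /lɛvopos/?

/lɛvopos/

The root 'fish' surfaces as [lɛvopoʃi] and [lɛvoposa], with a stem-final [ʃ] ~ [s] alternation.
But 'net' keeps [ʃ] in both environments ([lopemoʃi], [lopemoʃa]), so there is no rule changing /ʃ/ to [s] before the NMLZ suffix.
Therefore /s/ is basic and [ʃ] is derived by palatalization before a front vowel (/g/ and /s/ become palato-alveolar [dʒ] and [ʃ] before a front vowel).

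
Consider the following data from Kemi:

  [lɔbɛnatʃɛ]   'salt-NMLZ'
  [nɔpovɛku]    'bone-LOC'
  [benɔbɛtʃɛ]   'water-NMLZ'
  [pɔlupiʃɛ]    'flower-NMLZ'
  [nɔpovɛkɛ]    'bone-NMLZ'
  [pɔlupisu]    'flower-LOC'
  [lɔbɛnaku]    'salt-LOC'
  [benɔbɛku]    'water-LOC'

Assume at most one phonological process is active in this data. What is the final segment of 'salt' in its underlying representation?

/tʃ/

In [lɔbɛnatʃɛ] and [lɔbɛnaku] the final segment of 'salt' alternates: [tʃ] ~ [k].
The stem 'bone' ([nɔpovɛkɛ], [nɔpovɛku]) shows [k] unchanged in both environments, so [k] cannot be basic with [tʃ] derived before the NMLZ suffix.
The underlying segment must be /tʃ/; palato-alveolar /tʃ/ and /ʃ/ become [k] and [s] when no front vowel follows, yielding [k] there.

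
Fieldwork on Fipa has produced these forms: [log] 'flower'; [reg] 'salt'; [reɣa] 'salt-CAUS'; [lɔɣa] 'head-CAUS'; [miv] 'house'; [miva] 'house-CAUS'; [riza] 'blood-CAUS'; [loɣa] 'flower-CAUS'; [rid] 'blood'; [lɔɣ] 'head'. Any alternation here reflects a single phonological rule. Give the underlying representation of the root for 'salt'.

The stem for 'salt' ends in [ɣ] in [reɣa] but [g] in [reg].
But 'head' keeps [ɣ] in both environments ([lɔɣa], [lɔɣ]), so there is no rule changing /ɣ/ to [g] in isolation.
The alternation reflects intervocalic spirantization: voiced stops become fricatives between vowels. /g/ is underlying.
Hence 'salt' is /reg/ underlyingly.

/reg/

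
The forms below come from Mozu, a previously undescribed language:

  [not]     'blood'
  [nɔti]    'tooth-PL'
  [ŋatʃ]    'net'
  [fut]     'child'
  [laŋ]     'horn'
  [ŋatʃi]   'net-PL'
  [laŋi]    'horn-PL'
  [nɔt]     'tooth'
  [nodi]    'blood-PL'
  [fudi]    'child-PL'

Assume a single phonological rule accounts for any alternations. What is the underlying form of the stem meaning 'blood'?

The stem for 'blood' ends in [d] in [nodi] but [t] in [not].
The stem 'tooth' ([nɔti], [nɔt]) shows [t] unchanged in both environments, so [t] cannot be basic with [d] derived before the PL suffix.
The underlying segment must be /d/; voiced obstruents become voiceless word-finally, yielding [t] there.

/nod/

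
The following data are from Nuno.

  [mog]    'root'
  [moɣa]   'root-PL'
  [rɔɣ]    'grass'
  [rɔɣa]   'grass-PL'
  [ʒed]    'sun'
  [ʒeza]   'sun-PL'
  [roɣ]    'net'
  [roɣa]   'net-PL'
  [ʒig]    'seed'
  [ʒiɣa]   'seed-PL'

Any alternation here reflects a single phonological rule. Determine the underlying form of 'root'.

/mog/

In [mog] and [moɣa] the final segment of 'root' alternates: [g] ~ [ɣ].
Compare 'net', with invariant [ɣ] in [roɣ] and [roɣa]: an analysis with underlying /ɣ/ and a rule producing [g] in isolation would wrongly predict alternation here too.
The underlying segment must be /g/; voiced stops become fricatives between vowels, yielding [ɣ] there.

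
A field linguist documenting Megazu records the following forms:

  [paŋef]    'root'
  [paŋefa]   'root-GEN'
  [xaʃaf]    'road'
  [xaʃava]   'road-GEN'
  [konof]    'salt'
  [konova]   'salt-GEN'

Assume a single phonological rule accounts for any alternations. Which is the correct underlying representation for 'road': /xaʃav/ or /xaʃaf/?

/xaʃav/

'road' shows [f] ~ [v] at the end of the stem ([xaʃaf] vs [xaʃava]).
But 'root' keeps [f] in both environments ([paŋef], [paŋefa]), so there is no rule changing /f/ to [v] before the GEN suffix.
So /v/ is underlying, and a rule of word-final obstruent devoicing — voiced obstruents become voiceless word-finally — gives [f].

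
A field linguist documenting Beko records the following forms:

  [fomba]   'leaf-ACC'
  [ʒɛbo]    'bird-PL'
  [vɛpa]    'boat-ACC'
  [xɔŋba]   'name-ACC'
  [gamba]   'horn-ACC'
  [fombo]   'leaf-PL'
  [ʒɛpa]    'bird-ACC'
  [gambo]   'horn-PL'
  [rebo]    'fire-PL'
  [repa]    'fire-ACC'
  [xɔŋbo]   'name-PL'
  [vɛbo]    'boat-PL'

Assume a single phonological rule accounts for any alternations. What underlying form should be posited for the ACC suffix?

The ACC suffix surfaces as [-ba] and [-pa], depending on the final segment of the stem.
The PL suffix, which begins with [b], is invariant after every stem; so [b] is not altered by any rule here.
So the underlying form is /-pa/, and voiceless stops become voiced after a nasal.

/-pa/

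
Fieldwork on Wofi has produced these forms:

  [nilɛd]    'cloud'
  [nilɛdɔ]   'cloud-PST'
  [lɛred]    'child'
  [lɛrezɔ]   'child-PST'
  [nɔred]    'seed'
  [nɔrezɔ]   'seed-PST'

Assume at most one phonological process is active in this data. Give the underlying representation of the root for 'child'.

/lɛrez/

In [lɛred] and [lɛrezɔ] the final segment of 'child' alternates: [d] ~ [z].
If /d/ were underlying and a rule turned it into [z] before the PST suffix, 'cloud' would also alternate; but it has [d] in both [nilɛd] and [nilɛdɔ].
The alternation reflects word-final hardening: voiced fricatives become stops word-finally. /z/ is underlying.
Hence 'child' is /lɛrez/ underlyingly.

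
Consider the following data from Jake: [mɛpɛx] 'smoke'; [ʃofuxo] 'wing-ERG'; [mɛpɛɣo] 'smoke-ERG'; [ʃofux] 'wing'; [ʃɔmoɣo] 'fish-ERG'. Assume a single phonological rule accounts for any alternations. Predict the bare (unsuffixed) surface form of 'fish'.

[ʃɔmox]

The root 'smoke' surfaces as [mɛpɛɣo] and [mɛpɛx], with a stem-final [ɣ] ~ [x] alternation.
If /x/ were underlying and a rule turned it into [ɣ] before the ERG suffix, 'wing' would also alternate; but it has [x] in both [ʃofuxo] and [ʃofux].
Therefore /ɣ/ is basic and [x] is derived by word-final obstruent devoicing (voiced obstruents become voiceless word-finally).
From [ʃɔmoɣo] the stem 'fish' is /ʃɔmoɣ/; word-finally this yields [ʃɔmox].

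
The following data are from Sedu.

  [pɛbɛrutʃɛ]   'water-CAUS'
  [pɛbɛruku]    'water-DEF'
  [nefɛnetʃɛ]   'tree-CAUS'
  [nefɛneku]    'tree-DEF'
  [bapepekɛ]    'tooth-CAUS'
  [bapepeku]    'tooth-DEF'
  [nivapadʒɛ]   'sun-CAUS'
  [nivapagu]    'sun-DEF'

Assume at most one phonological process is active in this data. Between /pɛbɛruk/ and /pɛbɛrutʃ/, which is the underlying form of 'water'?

The stem for 'water' ends in [tʃ] in [pɛbɛrutʃɛ] but [k] in [pɛbɛruku].
If /k/ were underlying and a rule turned it into [tʃ] before the CAUS suffix, 'tooth' would also alternate; but it has [k] in both [bapepekɛ] and [bapepeku].
So /tʃ/ is underlying, and a rule of depalatalization — palato-alveolar /tʃ/ and /dʒ/ become [k] and [g] when no front vowel follows — gives [k].

/pɛbɛrutʃ/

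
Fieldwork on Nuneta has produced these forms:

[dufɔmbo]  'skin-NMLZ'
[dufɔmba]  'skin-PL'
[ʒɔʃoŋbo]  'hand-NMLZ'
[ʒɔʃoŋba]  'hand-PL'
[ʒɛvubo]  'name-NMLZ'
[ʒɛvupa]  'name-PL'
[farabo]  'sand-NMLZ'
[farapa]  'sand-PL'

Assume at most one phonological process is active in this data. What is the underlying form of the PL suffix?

/-pa/

The PL morpheme has two allomorphs, [-ba] and [-pa].
By contrast the NMLZ suffix keeps its initial [b] throughout — that segment must be underlying.
So the underlying form is /-pa/, and voiceless stops become voiced after a nasal.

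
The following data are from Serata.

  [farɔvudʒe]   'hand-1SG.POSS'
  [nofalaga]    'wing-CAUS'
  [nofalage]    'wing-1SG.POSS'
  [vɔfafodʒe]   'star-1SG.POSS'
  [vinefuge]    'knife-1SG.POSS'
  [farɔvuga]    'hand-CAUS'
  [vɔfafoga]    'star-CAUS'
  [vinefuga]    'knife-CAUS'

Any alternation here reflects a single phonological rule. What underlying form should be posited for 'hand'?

/farɔvudʒ/

The root 'hand' surfaces as [farɔvuga] and [farɔvudʒe], with a stem-final [g] ~ [dʒ] alternation.
If /g/ were underlying and a rule turned it into [dʒ] before the 1SG.POSS suffix, 'wing' would also alternate; but it has [g] in both [nofalaga] and [nofalage].
Therefore /dʒ/ is basic and [g] is derived by depalatalization (palato-alveolar /dʒ/ becomes [g] when no front vowel follows).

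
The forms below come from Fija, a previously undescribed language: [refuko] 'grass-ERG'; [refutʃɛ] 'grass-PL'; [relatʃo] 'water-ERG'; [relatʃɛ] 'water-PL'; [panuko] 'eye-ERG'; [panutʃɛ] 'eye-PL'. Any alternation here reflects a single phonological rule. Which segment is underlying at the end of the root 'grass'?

/k/

In [refuko] and [refutʃɛ] the final segment of 'grass' alternates: [k] ~ [tʃ].
The stem 'water' ([relatʃo], [relatʃɛ]) shows [tʃ] unchanged in both environments, so [tʃ] cannot be basic with [k] derived before the ERG suffix.
So /k/ is underlying, and a rule of palatalization before a front vowel — /k/ becomes palato-alveolar [tʃ] before a front vowel — gives [tʃ].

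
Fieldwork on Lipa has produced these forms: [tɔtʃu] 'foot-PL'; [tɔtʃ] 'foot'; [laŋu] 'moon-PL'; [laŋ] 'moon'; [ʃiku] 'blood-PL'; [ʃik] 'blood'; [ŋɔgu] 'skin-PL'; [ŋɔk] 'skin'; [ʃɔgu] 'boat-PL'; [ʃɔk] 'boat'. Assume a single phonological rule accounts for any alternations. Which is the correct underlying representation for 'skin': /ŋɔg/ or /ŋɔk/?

'skin' shows [g] ~ [k] at the end of the stem ([ŋɔgu] vs [ŋɔk]).
The stem 'blood' ([ʃiku], [ʃik]) shows [k] unchanged in both environments, so [k] cannot be basic with [g] derived before the PL suffix.
The alternation reflects word-final obstruent devoicing: voiced obstruents become voiceless word-finally. /g/ is underlying.

/ŋɔg/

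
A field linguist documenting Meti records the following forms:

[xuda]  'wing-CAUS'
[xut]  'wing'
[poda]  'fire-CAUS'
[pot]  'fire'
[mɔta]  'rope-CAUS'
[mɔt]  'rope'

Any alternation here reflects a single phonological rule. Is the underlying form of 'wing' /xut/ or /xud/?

The stem for 'wing' ends in [d] in [xuda] but [t] in [xut].
The stem 'rope' ([mɔta], [mɔt]) shows [t] unchanged in both environments, so [t] cannot be basic with [d] derived before the CAUS suffix.
The underlying segment must be /d/; voiced obstruents become voiceless word-finally, yielding [t] there.

/xud/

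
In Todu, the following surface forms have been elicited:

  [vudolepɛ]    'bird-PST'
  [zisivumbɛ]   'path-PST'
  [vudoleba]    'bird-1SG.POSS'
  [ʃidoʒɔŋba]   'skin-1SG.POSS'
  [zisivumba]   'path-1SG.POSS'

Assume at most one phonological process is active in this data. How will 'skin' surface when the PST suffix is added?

The PST morpheme has two allomorphs, [-bɛ] and [-pɛ].
The 1SG.POSS suffix, which begins with [b], is invariant after every stem; so [b] is not altered by any rule here.
So the underlying form is /-pɛ/, and voiceless stops become voiced after a nasal.
After 'skin', which ends in a nasal, the suffix surfaces as [-bɛ], giving [ʃidoʒɔŋbɛ].

[ʃidoʒɔŋbɛ]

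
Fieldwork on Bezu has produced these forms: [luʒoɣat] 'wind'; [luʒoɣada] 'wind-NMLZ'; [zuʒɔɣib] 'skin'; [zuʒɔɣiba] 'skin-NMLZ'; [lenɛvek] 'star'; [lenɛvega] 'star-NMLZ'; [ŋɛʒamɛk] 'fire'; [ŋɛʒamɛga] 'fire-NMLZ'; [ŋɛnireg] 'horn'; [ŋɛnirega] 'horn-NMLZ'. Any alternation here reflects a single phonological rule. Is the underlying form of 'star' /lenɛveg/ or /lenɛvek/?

/lenɛvek/

'star' shows [k] ~ [g] at the end of the stem ([lenɛvek] vs [lenɛvega]).
Compare 'horn', with invariant [g] in [ŋɛnireg] and [ŋɛnirega]: an analysis with underlying /g/ and a rule producing [k] in isolation would wrongly predict alternation here too.
The alternation reflects intervocalic voicing: voiceless stops become voiced between vowels. /k/ is underlying.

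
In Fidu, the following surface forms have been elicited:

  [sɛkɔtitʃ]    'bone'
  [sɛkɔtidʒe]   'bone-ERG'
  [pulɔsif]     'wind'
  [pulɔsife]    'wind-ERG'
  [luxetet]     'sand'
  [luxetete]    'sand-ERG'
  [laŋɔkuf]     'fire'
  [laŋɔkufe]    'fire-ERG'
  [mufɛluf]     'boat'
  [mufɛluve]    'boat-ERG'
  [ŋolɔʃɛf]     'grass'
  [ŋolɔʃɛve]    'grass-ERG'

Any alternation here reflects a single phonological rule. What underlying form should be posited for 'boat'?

/mufɛluv/

The stem for 'boat' ends in [f] in [mufɛluf] but [v] in [mufɛluve].
The stem 'wind' ([pulɔsif], [pulɔsife]) shows [f] unchanged in both environments, so [f] cannot be basic with [v] derived before the ERG suffix.
So /v/ is underlying, and a rule of word-final obstruent devoicing — voiced obstruents become voiceless word-finally — gives [f].
The underlying form of 'boat' is therefore /mufɛluv/.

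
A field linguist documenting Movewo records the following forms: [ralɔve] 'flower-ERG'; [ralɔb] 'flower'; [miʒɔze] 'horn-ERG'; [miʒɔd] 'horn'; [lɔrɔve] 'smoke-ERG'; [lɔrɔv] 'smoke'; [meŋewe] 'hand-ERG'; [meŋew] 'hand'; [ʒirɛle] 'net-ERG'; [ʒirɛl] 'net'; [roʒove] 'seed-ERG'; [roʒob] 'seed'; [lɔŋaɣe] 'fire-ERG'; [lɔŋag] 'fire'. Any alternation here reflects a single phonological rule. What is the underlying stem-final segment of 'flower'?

The root 'flower' surfaces as [ralɔve] and [ralɔb], with a stem-final [v] ~ [b] alternation.
The stem 'smoke' ([lɔrɔve], [lɔrɔv]) shows [v] unchanged in both environments, so [v] cannot be basic with [b] derived in isolation.
Therefore /b/ is basic and [v] is derived by intervocalic spirantization (voiced stops become fricatives between vowels).

/b/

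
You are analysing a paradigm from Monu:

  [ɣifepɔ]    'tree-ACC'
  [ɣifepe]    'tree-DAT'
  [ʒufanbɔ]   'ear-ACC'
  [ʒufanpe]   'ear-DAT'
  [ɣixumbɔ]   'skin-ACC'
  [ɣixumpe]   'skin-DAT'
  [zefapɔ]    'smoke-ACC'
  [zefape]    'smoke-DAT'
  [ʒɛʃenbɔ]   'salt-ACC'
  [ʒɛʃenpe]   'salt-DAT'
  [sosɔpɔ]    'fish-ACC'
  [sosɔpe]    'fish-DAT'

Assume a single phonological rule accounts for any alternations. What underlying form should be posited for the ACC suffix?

/-bɔ/

The ACC suffix surfaces as [-bɔ] and [-pɔ], depending on the final segment of the stem.
By contrast the DAT suffix keeps its initial [p] throughout — that segment must be underlying.
So the underlying form is /-bɔ/, and voiced stops become voiceless after a vowel.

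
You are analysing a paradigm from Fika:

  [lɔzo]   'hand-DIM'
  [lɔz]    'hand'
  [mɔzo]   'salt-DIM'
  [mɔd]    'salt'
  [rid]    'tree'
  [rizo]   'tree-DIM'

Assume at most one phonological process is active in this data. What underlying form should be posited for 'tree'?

In [rid] and [rizo] the final segment of 'tree' alternates: [d] ~ [z].
But 'hand' keeps [z] in both environments ([lɔz], [lɔzo]), so there is no rule changing /z/ to [d] in isolation.
So /d/ is underlying, and a rule of intervocalic spirantization — voiced stops become fricatives between vowels — gives [z].

/rid/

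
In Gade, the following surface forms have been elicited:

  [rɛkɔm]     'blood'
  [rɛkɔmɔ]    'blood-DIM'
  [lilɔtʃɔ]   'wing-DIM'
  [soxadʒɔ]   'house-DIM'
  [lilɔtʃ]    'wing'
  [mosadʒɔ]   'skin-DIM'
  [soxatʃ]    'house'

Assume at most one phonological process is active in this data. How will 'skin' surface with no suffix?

In [soxatʃ] and [soxadʒɔ] the final segment of 'house' alternates: [tʃ] ~ [dʒ].
But 'wing' keeps [tʃ] in both environments ([lilɔtʃ], [lilɔtʃɔ]), so there is no rule changing /tʃ/ to [dʒ] before the DIM suffix.
Therefore /dʒ/ is basic and [tʃ] is derived by word-final obstruent devoicing (voiced obstruents become voiceless word-finally).
The one attested form of 'skin', [mosadʒɔ], shows underlying /mosadʒ/. Applying the same rule word-finally gives [mosatʃ].

[mosatʃ]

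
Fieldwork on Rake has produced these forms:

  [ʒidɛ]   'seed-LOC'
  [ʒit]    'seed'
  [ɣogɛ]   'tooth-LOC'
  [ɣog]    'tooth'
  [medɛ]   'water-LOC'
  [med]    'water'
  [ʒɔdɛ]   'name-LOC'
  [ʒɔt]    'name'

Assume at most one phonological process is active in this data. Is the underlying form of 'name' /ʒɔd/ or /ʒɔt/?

/ʒɔt/

'name' shows [d] ~ [t] at the end of the stem ([ʒɔdɛ] vs [ʒɔt]).
The stem 'water' ([medɛ], [med]) shows [d] unchanged in both environments, so [d] cannot be basic with [t] derived in isolation.
Therefore /t/ is basic and [d] is derived by intervocalic voicing (voiceless stops become voiced between vowels).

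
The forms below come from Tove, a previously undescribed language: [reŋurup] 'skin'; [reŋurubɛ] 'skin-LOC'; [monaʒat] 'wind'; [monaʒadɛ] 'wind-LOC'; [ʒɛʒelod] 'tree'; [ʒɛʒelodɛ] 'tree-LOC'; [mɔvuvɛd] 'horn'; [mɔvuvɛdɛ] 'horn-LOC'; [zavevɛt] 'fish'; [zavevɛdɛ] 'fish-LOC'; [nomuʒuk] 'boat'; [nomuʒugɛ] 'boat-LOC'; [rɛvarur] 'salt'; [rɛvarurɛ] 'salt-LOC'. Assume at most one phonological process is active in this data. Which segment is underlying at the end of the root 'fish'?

/t/

In [zavevɛt] and [zavevɛdɛ] the final segment of 'fish' alternates: [t] ~ [d].
Compare 'tree', with invariant [d] in [ʒɛʒelod] and [ʒɛʒelodɛ]: an analysis with underlying /d/ and a rule producing [t] in isolation would wrongly predict alternation here too.
The underlying segment must be /t/; voiceless stops become voiced between vowels, yielding [d] there.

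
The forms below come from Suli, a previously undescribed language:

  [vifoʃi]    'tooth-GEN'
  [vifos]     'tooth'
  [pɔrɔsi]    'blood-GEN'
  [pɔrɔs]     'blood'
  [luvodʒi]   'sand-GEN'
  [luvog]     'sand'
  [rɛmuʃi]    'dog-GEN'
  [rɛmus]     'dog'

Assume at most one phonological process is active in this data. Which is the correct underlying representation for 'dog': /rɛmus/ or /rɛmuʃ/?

In [rɛmuʃi] and [rɛmus] the final segment of 'dog' alternates: [ʃ] ~ [s].
But 'blood' keeps [s] in both environments ([pɔrɔsi], [pɔrɔs]), so there is no rule changing /s/ to [ʃ] before the GEN suffix.
So /ʃ/ is underlying, and a rule of depalatalization — palato-alveolar /dʒ/ and /ʃ/ become [g] and [s] when no front vowel follows — gives [s].

/rɛmuʃ/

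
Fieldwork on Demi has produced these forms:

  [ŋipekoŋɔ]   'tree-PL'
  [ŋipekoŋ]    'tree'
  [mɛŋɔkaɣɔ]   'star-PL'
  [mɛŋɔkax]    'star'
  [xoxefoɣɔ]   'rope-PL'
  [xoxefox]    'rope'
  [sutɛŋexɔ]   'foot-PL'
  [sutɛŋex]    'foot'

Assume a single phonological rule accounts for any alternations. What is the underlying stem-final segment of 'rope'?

/ɣ/

The root 'rope' surfaces as [xoxefoɣɔ] and [xoxefox], with a stem-final [ɣ] ~ [x] alternation.
Compare 'foot', with invariant [x] in [sutɛŋexɔ] and [sutɛŋex]: an analysis with underlying /x/ and a rule producing [ɣ] before the PL suffix would wrongly predict alternation here too.
Therefore /ɣ/ is basic and [x] is derived by word-final obstruent devoicing (voiced obstruents become voiceless word-finally).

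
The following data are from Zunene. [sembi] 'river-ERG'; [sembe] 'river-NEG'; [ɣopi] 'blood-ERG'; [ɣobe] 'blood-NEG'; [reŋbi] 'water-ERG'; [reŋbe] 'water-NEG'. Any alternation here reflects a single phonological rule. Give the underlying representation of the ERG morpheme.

The ERG morpheme has two allomorphs, [-bi] and [-pi].
The NEG suffix, which begins with [b], is invariant after every stem; so [b] is not altered by any rule here.
The ERG suffix is therefore /-pi/ underlyingly, with post-nasal voicing: voiceless stops become voiced after a nasal.

/-pi/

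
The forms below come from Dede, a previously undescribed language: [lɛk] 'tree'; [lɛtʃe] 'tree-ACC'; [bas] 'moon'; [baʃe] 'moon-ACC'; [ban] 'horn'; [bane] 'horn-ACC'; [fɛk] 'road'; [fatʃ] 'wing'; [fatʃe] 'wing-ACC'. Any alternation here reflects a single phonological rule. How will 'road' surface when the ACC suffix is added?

[fɛtʃe]

The root 'tree' surfaces as [lɛk] and [lɛtʃe], with a stem-final [k] ~ [tʃ] alternation.
But 'wing' keeps [tʃ] in both environments ([fatʃ], [fatʃe]), so there is no rule changing /tʃ/ to [k] in isolation.
The underlying segment must be /k/; /k/ and /s/ become palato-alveolar [tʃ] and [ʃ] before a front vowel, yielding [tʃ] there.
The one attested form of 'road', [fɛk], shows underlying /fɛk/. Applying the same rule before a front vowel gives [fɛtʃe].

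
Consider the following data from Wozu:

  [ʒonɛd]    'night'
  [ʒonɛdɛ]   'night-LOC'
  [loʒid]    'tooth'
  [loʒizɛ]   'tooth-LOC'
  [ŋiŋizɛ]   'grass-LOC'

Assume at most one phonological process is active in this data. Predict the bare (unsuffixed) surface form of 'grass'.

In [loʒid] and [loʒizɛ] the final segment of 'tooth' alternates: [d] ~ [z].
The stem 'night' ([ʒonɛd], [ʒonɛdɛ]) shows [d] unchanged in both environments, so [d] cannot be basic with [z] derived before the LOC suffix.
So /z/ is underlying, and a rule of word-final hardening — voiced fricatives become stops word-finally — gives [d].
From [ŋiŋizɛ] the stem 'grass' is /ŋiŋiz/; word-finally this yields [ŋiŋid].

[ŋiŋid]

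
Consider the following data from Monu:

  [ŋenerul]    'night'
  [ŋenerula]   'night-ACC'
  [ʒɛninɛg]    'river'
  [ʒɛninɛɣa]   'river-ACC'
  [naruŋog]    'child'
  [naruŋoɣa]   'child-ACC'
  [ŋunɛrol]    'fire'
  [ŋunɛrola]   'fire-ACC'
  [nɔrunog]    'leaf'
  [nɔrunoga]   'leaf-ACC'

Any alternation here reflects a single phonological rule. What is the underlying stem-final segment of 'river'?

/ɣ/

'river' shows [g] ~ [ɣ] at the end of the stem ([ʒɛninɛg] vs [ʒɛninɛɣa]).
If /g/ were underlying and a rule turned it into [ɣ] before the ACC suffix, 'leaf' would also alternate; but it has [g] in both [nɔrunog] and [nɔrunoga].
The alternation reflects word-final hardening: voiced fricatives become stops word-finally. /ɣ/ is underlying.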